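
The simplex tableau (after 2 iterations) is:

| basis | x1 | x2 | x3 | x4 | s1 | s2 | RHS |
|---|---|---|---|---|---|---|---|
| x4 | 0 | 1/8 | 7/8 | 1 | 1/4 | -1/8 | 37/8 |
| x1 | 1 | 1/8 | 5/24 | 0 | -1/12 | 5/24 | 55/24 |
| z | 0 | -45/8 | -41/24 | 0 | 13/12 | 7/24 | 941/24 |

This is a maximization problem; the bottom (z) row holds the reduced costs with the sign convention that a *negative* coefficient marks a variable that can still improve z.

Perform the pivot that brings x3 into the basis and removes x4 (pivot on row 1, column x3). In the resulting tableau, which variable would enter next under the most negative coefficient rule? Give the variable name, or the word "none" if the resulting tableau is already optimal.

x2

Pivot element 7/8. New z-row = old z-row − (-41/24)·(row 1/(7/8)).
Updated z-row coefficients: x1: 0, x2: -113/21, x3: 0, x4: 41/21, s1: 11/7, s2: 1/21.
The most negative is -113/21 in column x2, so x2 would enter next.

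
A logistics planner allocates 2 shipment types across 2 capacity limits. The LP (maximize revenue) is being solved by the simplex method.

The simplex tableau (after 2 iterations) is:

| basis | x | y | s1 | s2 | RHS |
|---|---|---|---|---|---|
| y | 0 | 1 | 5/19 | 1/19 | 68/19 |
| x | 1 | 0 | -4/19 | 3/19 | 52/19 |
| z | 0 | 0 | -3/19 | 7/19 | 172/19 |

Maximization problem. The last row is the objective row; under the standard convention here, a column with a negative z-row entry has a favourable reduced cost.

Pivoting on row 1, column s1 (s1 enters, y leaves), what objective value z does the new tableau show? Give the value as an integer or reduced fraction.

Minimum ratio for s1: (68/19)/(5/19) = 68/5.
z changes by −(z-row coeff of s1)·ratio = −(-3/19)·(68/5) = 204/95.
New z = 172/19 + (204/95) = 56/5.

56/5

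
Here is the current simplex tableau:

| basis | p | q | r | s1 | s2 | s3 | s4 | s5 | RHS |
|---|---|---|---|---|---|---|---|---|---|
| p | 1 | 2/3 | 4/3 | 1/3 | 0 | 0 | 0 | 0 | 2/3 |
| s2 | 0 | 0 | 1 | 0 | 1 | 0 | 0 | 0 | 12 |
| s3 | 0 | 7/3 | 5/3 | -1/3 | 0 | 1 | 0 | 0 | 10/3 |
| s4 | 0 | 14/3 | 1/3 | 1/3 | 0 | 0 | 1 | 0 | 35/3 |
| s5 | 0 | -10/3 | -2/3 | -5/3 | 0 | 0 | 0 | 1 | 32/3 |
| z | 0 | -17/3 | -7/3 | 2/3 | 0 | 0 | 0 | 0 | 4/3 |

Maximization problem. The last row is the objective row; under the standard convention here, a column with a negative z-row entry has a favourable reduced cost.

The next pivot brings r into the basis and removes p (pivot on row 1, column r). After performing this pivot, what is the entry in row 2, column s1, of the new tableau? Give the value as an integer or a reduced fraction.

-1/4

Pivot element is row 1, column r: 4/3.
Normalize row 1: new (row 1, s1) = (1/3)/(4/3) = 1/4.
row 2 ← row 2 − 1·(new row 1): 0 − 1·(1/4) = -1/4.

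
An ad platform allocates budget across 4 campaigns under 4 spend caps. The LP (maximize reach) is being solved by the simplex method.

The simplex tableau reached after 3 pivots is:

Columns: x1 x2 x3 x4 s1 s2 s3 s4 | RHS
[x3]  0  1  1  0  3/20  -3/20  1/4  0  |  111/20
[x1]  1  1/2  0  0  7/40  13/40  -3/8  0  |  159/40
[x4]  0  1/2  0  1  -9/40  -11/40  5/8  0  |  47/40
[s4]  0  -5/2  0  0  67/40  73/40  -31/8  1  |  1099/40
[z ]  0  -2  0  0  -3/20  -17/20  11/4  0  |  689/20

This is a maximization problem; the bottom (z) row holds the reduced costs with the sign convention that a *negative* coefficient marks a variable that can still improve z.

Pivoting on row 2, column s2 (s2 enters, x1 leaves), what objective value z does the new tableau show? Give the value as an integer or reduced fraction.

583/13

Minimum ratio for s2: (159/40)/(13/40) = 159/13.
z changes by −(z-row coeff of s2)·ratio = −(-17/20)·(159/13) = 2703/260.
New z = 689/20 + (2703/260) = 583/13.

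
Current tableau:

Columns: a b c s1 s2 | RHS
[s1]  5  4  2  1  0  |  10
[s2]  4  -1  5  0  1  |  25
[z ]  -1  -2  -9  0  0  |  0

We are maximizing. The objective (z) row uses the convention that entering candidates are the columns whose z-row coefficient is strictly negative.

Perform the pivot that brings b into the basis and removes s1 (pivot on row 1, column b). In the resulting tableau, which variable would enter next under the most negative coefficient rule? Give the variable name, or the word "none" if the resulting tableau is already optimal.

Pivot element 4. New z-row = old z-row − (-2)·(row 1/4).
Updated z-row coefficients: a: 3/2, b: 0, c: -8, s1: 1/2, s2: 0.
The most negative is -8 in column c, so c would enter next.

c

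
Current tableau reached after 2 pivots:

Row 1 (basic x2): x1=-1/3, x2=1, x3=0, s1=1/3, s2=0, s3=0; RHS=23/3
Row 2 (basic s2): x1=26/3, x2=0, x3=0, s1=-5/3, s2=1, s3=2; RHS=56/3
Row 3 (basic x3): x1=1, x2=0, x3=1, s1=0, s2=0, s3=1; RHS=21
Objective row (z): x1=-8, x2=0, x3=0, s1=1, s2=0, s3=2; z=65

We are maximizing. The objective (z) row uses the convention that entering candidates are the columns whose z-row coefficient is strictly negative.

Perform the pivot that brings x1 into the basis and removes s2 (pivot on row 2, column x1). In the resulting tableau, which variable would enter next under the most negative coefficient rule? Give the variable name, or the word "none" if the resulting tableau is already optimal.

Pivot element 26/3. New z-row = old z-row − (-8)·(row 2/(26/3)).
Updated z-row coefficients: x1: 0, x2: 0, x3: 0, s1: -7/13, s2: 12/13, s3: 50/13.
The most negative is -7/13 in column s1, so s1 would enter next.

s1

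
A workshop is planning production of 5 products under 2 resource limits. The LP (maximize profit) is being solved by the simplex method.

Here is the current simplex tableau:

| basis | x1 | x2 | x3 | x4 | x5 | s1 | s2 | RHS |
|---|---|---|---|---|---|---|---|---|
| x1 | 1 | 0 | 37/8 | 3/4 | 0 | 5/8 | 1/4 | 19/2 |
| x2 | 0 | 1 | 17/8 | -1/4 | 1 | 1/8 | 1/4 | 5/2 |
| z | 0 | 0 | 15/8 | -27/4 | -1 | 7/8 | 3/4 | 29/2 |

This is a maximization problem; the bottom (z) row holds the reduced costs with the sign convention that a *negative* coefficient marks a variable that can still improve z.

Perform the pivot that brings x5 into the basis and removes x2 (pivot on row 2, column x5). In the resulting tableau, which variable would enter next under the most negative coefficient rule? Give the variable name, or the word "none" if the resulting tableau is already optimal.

Pivot element 1. New z-row = old z-row − (-1)·(row 2/1).
Updated z-row coefficients: x1: 0, x2: 1, x3: 4, x4: -7, x5: 0, s1: 1, s2: 1.
The most negative is -7 in column x4, so x4 would enter next.

x4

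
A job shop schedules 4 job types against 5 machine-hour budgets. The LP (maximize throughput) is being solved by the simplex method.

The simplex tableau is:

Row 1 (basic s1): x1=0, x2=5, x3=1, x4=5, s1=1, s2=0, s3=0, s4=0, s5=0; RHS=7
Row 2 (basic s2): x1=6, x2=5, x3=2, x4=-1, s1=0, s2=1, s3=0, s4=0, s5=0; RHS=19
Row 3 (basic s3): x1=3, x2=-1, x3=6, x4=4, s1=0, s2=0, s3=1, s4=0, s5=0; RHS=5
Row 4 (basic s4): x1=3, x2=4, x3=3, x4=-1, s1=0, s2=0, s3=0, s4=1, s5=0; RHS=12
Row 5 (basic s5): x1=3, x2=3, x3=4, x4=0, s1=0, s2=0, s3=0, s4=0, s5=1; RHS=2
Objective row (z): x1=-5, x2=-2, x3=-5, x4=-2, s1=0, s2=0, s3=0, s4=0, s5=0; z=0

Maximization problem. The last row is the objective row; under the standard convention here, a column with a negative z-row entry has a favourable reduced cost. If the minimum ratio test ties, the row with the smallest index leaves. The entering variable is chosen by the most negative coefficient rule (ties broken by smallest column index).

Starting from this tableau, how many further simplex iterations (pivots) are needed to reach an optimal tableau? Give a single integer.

2

pivot: x1 in, s5 out → z = 10/3
pivot: x4 in, s3 out → z = 29/6
No improving column remains; optimal.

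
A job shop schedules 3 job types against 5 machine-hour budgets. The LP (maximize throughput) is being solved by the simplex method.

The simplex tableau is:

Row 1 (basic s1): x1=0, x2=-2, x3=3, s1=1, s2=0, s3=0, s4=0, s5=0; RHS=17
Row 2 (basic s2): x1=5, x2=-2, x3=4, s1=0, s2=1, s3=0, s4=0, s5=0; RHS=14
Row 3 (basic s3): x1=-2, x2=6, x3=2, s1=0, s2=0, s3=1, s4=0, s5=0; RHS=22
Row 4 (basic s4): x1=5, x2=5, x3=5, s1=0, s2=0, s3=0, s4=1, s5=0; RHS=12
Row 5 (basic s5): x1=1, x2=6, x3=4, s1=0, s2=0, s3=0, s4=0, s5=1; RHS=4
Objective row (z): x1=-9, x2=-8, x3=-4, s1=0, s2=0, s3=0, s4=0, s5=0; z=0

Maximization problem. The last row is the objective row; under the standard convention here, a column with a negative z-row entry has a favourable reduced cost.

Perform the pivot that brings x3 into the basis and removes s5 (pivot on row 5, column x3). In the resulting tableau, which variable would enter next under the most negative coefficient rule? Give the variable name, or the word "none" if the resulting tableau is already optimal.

Pivot element 4. New z-row = old z-row − (-4)·(row 5/4).
Updated z-row coefficients: x1: -8, x2: -2, x3: 0, s1: 0, s2: 0, s3: 0, s4: 0, s5: 1.
The most negative is -8 in column x1, so x1 would enter next.

x1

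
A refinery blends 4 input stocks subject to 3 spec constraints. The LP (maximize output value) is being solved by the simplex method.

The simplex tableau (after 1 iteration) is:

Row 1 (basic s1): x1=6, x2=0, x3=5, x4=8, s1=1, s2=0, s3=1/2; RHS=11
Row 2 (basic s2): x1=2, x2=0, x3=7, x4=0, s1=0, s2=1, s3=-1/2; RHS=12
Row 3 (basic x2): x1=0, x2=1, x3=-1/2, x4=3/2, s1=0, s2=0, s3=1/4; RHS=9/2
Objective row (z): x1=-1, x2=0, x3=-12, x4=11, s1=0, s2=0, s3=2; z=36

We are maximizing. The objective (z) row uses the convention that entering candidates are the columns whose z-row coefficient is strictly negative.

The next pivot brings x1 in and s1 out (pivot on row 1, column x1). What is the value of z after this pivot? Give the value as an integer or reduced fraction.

227/6

Minimum ratio for x1: 11/6 = 11/6.
z changes by −(z-row coeff of x1)·ratio = −(-1)·(11/6) = 11/6.
New z = 36 + (11/6) = 227/6.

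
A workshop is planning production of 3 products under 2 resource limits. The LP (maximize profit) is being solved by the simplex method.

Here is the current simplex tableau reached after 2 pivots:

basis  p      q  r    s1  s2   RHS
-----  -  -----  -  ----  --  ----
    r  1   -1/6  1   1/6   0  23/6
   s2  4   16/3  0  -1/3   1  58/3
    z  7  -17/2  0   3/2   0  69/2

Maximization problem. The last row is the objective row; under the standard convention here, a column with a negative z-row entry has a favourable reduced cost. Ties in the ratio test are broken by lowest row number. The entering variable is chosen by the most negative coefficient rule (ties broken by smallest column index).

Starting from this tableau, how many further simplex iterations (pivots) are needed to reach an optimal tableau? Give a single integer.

1

pivot: q in, s2 out → z = 1045/16
No improving column remains; optimal.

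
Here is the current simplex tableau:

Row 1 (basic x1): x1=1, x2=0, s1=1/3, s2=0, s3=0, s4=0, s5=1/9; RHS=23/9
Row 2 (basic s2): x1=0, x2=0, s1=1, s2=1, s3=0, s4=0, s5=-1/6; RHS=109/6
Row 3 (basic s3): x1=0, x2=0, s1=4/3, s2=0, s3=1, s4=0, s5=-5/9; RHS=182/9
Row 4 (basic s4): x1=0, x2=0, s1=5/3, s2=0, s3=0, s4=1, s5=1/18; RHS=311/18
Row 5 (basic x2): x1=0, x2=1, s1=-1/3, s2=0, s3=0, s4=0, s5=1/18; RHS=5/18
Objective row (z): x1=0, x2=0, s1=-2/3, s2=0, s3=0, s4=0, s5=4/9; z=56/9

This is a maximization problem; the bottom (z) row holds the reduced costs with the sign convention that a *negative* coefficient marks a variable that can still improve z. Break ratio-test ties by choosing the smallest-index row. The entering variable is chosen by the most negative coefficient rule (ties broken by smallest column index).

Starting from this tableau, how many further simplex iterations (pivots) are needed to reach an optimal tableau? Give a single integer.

pivot: s1 in, x1 out → z = 34/3
No improving column remains; optimal.

1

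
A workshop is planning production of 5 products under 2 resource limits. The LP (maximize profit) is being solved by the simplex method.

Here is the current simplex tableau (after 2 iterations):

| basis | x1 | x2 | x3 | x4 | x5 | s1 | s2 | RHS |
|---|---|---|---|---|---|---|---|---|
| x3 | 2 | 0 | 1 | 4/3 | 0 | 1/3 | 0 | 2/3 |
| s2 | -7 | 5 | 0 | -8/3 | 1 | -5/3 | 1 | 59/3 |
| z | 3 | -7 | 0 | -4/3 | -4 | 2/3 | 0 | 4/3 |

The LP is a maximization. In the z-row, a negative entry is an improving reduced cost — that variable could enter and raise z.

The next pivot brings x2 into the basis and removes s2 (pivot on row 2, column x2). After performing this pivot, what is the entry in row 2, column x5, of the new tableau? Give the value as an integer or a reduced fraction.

1/5

Pivot element is row 2, column x2: 5.
Normalize row 2: new (row 2, x5) = 1/5 = 1/5.
Row 2 is the pivot row, so the entry is 1/5.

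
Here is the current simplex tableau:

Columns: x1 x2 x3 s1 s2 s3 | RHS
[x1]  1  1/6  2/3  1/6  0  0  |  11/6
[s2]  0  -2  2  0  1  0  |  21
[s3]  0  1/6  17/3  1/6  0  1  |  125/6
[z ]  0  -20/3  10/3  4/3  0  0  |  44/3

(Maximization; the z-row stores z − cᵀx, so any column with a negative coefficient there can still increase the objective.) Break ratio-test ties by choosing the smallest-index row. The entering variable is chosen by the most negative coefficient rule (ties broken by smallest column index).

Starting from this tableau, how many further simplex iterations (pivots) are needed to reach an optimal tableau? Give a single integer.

pivot: x2 in, x1 out → z = 88
No improving column remains; optimal.

1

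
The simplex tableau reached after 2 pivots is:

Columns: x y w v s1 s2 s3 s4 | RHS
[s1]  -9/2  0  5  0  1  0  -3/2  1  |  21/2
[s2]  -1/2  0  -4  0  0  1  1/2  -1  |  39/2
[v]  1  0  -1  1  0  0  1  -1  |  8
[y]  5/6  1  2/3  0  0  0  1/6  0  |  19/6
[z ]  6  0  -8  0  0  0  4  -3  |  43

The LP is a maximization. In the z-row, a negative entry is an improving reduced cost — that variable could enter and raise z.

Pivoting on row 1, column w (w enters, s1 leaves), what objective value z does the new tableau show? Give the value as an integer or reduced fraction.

299/5

Minimum ratio for w: (21/2)/5 = 21/10.
z changes by −(z-row coeff of w)·ratio = −(-8)·(21/10) = 84/5.
New z = 43 + (84/5) = 299/5.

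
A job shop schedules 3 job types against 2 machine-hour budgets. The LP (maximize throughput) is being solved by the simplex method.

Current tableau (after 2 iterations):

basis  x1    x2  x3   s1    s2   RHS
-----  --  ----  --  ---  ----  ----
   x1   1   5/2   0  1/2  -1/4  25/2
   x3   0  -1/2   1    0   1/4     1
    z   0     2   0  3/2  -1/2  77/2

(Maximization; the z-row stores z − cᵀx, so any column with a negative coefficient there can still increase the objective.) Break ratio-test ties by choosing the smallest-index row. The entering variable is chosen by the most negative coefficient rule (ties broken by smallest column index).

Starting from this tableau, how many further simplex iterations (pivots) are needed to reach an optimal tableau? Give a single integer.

pivot: s2 in, x3 out → z = 81/2
No improving column remains; optimal.

1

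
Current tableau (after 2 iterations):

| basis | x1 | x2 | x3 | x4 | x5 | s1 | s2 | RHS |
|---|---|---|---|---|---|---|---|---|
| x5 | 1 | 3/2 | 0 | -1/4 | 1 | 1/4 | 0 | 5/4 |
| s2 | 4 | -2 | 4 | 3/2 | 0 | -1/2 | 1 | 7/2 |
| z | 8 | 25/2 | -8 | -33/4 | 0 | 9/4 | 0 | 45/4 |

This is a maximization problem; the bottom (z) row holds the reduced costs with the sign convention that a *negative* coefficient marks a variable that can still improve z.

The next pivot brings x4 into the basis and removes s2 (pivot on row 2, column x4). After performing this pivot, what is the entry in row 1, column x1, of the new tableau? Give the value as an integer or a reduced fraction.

Pivot element is row 2, column x4: 3/2.
Normalize row 2: new (row 2, x1) = 4/(3/2) = 8/3.
row 1 ← row 1 − (-1/4)·(new row 2): 1 − (-1/4)·(8/3) = 5/3.

5/3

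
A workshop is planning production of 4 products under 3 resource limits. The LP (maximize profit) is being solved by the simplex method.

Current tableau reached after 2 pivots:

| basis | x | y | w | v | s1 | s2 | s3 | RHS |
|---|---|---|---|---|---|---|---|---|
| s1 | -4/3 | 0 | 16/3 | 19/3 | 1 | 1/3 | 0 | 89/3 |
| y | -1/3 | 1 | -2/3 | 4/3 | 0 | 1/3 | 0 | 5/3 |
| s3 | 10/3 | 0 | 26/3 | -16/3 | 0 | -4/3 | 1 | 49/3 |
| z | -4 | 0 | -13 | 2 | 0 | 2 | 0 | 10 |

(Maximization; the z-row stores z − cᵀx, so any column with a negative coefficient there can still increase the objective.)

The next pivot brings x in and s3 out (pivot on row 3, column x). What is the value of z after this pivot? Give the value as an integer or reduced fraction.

Minimum ratio for x: (49/3)/(10/3) = 49/10.
z changes by −(z-row coeff of x)·ratio = −(-4)·(49/10) = 98/5.
New z = 10 + (98/5) = 148/5.

148/5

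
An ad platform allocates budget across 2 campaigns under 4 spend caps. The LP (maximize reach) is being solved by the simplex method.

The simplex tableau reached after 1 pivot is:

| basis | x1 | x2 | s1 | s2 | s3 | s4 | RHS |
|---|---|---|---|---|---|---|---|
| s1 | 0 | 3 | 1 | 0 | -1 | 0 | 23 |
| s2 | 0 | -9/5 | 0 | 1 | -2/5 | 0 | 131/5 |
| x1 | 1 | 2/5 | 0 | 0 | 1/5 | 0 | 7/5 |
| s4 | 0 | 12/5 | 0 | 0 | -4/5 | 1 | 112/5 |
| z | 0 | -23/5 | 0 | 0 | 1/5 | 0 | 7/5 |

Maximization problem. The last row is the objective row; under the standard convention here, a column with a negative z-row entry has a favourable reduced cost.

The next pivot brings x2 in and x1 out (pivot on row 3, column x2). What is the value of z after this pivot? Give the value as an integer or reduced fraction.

35/2

Minimum ratio for x2: (7/5)/(2/5) = 7/2.
z changes by −(z-row coeff of x2)·ratio = −(-23/5)·(7/2) = 161/10.
New z = 7/5 + (161/10) = 35/2.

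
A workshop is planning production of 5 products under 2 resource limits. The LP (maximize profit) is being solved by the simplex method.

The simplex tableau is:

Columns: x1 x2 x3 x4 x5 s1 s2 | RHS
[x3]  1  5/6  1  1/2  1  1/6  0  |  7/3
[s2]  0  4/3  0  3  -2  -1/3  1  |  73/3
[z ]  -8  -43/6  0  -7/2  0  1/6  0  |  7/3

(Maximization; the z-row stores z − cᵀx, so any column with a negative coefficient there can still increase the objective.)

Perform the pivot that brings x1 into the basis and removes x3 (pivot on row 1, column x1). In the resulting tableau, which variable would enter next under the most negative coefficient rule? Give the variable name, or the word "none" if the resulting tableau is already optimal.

x2

Pivot element 1. New z-row = old z-row − (-8)·(row 1/1).
Updated z-row coefficients: x1: 0, x2: -1/2, x3: 8, x4: 1/2, x5: 8, s1: 3/2, s2: 0.
The most negative is -1/2 in column x2, so x2 would enter next.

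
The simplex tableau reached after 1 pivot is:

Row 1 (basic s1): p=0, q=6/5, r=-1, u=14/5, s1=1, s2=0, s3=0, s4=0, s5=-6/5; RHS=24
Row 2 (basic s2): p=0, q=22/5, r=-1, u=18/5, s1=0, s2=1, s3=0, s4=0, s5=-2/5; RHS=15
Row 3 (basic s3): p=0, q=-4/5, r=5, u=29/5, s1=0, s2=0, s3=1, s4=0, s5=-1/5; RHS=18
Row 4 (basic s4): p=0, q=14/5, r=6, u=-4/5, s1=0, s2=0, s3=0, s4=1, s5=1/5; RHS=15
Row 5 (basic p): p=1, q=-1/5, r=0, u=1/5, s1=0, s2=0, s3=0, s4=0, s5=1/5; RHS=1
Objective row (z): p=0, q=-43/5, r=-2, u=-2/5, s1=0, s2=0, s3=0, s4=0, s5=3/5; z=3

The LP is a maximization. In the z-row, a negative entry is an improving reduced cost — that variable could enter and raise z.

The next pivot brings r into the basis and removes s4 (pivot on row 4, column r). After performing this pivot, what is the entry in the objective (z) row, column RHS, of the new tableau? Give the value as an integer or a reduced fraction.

8

Pivot element is row 4, column r: 6.
Normalize row 4: new (row 4, RHS) = 15/6 = 5/2.
z-row ← z-row − (-2)·(new row 4): 3 − (-2)·(5/2) = 8.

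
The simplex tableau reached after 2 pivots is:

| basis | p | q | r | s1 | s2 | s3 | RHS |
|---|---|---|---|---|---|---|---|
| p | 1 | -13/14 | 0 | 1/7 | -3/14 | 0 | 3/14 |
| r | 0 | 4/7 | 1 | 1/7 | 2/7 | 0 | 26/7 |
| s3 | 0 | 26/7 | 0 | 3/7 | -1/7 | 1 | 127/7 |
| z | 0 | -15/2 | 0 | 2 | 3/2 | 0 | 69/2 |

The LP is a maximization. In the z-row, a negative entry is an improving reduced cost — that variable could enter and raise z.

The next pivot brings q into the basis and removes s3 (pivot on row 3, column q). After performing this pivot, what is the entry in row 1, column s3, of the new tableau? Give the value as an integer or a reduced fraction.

1/4

Pivot element is row 3, column q: 26/7.
Normalize row 3: new (row 3, s3) = 1/(26/7) = 7/26.
row 1 ← row 1 − (-13/14)·(new row 3): 0 − (-13/14)·(7/26) = 1/4.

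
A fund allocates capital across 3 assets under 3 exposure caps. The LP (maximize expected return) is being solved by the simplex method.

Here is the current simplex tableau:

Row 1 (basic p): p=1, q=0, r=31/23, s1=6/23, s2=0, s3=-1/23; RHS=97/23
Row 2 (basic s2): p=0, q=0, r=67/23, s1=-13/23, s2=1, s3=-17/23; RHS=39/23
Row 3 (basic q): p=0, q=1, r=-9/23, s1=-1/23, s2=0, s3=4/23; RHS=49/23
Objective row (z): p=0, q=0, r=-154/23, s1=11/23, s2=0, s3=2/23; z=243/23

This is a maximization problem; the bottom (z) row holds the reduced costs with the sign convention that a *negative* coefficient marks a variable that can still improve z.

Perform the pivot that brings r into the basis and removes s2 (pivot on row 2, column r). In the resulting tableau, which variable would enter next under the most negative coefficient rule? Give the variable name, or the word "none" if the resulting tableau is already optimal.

Pivot element 67/23. New z-row = old z-row − (-154/23)·(row 2/(67/23)).
Updated z-row coefficients: p: 0, q: 0, r: 0, s1: -55/67, s2: 154/67, s3: -108/67.
The most negative is -108/67 in column s3, so s3 would enter next.

s3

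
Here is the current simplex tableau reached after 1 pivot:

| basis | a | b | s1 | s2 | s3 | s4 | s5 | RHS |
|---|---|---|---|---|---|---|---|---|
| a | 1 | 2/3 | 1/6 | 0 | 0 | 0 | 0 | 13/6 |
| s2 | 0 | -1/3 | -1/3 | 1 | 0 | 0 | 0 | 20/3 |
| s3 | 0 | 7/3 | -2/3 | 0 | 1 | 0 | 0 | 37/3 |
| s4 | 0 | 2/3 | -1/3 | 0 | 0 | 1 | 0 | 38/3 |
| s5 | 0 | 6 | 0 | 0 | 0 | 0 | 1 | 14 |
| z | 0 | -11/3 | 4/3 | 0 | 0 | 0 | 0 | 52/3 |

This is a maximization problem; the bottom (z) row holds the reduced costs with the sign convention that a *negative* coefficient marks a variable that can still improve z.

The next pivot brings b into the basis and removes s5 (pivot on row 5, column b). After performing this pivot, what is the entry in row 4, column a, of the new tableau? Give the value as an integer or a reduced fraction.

Pivot element is row 5, column b: 6.
Normalize row 5: new (row 5, a) = 0/6 = 0.
row 4 ← row 4 − (2/3)·(new row 5): 0 − (2/3)·0 = 0.

0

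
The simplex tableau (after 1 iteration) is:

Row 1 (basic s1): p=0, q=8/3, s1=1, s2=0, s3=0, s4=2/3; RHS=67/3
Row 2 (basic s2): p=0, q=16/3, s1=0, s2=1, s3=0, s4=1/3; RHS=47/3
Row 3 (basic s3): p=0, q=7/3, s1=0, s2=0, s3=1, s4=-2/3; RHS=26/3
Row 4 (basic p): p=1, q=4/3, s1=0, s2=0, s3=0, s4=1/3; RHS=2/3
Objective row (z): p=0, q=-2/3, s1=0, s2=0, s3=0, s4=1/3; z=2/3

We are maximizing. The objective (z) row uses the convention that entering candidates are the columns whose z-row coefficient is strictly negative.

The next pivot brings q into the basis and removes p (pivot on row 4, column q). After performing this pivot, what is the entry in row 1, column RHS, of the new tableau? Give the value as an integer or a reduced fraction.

Pivot element is row 4, column q: 4/3.
Normalize row 4: new (row 4, RHS) = (2/3)/(4/3) = 1/2.
row 1 ← row 1 − (8/3)·(new row 4): 67/3 − (8/3)·(1/2) = 21.

21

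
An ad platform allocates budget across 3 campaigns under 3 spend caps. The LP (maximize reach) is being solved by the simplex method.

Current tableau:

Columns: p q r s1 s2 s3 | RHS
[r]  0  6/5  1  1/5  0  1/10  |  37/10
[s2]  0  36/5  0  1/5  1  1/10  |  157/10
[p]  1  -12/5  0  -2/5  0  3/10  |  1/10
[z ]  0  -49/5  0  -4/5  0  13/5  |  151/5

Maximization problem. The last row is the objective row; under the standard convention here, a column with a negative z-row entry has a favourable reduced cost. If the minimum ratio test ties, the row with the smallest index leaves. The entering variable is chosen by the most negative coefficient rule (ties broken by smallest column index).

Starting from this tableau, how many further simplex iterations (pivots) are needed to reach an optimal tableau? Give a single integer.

pivot: q in, s2 out → z = 3713/72
pivot: s1 in, r out → z = 55
No improving column remains; optimal.

2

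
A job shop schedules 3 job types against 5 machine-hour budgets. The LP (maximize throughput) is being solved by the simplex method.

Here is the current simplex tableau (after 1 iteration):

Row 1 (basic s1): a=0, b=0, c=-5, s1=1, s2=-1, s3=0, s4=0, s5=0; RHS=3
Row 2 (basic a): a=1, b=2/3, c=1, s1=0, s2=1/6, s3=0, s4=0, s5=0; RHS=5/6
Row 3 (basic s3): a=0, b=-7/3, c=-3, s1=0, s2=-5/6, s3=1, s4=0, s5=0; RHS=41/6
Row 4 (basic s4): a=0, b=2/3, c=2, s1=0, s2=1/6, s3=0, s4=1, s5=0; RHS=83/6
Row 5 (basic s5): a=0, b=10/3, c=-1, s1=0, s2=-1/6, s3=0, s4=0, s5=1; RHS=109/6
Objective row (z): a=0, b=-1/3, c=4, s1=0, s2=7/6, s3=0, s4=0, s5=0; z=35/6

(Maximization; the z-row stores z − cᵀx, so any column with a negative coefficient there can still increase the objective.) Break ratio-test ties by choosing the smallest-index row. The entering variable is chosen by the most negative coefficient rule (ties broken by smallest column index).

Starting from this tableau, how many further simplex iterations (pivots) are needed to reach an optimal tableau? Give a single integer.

1

pivot: b in, a out → z = 25/4
No improving column remains; optimal.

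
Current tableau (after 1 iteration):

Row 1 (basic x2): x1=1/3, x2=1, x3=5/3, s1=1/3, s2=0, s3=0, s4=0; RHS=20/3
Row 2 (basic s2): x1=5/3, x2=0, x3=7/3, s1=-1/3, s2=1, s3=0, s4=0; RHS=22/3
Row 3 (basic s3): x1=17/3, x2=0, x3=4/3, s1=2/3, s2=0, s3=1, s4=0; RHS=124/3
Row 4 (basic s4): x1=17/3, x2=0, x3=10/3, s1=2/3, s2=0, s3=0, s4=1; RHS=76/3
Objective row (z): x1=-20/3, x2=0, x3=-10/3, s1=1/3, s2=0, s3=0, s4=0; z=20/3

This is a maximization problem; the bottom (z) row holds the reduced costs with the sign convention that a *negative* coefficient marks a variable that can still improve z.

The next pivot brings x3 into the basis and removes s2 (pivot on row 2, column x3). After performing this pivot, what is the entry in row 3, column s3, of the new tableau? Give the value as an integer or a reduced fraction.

Pivot element is row 2, column x3: 7/3.
Normalize row 2: new (row 2, s3) = 0/(7/3) = 0.
row 3 ← row 3 − (4/3)·(new row 2): 1 − (4/3)·0 = 1.

1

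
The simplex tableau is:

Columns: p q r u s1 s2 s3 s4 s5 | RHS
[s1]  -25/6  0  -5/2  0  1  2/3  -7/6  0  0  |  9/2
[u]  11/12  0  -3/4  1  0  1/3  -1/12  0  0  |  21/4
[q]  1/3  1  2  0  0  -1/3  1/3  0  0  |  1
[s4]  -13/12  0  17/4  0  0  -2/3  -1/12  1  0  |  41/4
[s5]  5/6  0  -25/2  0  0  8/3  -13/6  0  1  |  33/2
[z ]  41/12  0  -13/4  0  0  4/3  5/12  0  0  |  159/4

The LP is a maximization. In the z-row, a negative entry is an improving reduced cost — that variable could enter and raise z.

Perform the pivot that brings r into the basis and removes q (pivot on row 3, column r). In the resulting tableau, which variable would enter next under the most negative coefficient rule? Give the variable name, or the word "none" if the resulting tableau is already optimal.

none

Pivot element 2. New z-row = old z-row − (-13/4)·(row 3/2).
Updated z-row coefficients: p: 95/24, q: 13/8, r: 0, u: 0, s1: 0, s2: 19/24, s3: 23/24, s4: 0, s5: 0.
No coefficient is strictly negative; the tableau after this pivot is optimal.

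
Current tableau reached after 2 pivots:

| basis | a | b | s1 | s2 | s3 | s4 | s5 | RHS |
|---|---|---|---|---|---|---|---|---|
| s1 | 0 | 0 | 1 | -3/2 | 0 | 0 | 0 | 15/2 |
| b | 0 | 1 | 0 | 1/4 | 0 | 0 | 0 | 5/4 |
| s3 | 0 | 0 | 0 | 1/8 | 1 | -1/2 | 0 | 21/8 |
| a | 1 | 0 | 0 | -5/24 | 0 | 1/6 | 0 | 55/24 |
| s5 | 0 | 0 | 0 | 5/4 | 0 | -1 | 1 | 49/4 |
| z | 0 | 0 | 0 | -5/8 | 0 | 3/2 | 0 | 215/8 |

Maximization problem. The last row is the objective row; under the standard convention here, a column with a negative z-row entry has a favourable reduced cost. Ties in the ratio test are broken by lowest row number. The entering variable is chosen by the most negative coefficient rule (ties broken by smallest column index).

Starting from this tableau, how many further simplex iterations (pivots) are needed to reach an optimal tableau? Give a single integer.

1

pivot: s2 in, b out → z = 30
No improving column remains; optimal.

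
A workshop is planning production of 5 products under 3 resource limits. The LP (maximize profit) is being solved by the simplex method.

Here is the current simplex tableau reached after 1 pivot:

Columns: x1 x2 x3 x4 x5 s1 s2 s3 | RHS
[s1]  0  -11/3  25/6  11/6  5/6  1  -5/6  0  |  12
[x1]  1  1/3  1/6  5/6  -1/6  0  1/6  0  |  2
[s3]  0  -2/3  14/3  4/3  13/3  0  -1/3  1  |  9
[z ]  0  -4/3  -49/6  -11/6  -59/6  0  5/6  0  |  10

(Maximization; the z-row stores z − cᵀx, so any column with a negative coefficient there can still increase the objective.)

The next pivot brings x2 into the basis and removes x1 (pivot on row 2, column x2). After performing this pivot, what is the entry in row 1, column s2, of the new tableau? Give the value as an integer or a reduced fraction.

Pivot element is row 2, column x2: 1/3.
Normalize row 2: new (row 2, s2) = (1/6)/(1/3) = 1/2.
row 1 ← row 1 − (-11/3)·(new row 2): -5/6 − (-11/3)·(1/2) = 1.

1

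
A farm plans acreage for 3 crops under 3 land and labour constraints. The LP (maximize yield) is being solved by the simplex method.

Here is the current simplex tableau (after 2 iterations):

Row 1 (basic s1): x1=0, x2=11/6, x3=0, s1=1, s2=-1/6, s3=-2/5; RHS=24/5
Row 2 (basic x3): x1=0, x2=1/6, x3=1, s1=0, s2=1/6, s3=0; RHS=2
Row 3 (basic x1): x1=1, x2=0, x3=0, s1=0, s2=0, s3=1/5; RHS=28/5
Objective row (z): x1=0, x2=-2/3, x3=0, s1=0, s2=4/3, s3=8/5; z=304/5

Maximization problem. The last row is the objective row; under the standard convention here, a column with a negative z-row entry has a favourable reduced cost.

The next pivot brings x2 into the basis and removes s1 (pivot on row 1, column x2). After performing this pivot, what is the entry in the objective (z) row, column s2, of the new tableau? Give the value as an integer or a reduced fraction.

14/11

Pivot element is row 1, column x2: 11/6.
Normalize row 1: new (row 1, s2) = (-1/6)/(11/6) = -1/11.
z-row ← z-row − (-2/3)·(new row 1): 4/3 − (-2/3)·(-1/11) = 14/11.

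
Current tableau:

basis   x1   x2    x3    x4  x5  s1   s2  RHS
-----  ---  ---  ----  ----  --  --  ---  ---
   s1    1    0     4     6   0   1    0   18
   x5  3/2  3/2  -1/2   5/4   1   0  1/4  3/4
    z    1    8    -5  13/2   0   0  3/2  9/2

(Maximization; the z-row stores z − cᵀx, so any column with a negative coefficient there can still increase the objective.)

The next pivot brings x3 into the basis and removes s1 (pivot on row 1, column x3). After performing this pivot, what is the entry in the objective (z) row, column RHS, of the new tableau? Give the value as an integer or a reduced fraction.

Pivot element is row 1, column x3: 4.
Normalize row 1: new (row 1, RHS) = 18/4 = 9/2.
z-row ← z-row − (-5)·(new row 1): 9/2 − (-5)·(9/2) = 27.

27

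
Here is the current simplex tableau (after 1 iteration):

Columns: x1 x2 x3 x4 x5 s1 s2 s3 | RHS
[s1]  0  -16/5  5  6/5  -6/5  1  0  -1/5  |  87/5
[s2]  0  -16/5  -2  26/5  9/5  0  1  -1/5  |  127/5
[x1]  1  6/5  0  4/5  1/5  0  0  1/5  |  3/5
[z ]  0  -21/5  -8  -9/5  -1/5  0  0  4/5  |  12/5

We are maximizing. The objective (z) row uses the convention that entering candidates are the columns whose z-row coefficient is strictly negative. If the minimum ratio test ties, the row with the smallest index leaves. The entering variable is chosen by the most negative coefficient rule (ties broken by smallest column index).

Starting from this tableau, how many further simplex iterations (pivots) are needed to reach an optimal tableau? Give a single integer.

3

pivot: x3 in, s1 out → z = 756/25
pivot: x2 in, x1 out → z = 349/10
pivot: x5 in, x2 out → z = 183/5
No improving column remains; optimal.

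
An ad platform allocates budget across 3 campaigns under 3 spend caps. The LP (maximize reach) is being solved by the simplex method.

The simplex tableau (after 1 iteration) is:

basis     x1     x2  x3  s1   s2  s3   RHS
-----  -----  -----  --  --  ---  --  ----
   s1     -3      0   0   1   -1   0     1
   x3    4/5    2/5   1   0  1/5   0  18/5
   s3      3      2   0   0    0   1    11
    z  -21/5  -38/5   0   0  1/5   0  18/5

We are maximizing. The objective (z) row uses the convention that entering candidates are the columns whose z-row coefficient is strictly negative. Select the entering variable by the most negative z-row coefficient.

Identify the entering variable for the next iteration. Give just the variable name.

Objective-row coefficients: x1: -21/5, x2: -38/5, x3: 0, s1: 0, s2: 1/5, s3: 0.
The most negative is -38/5 in column x2, so x2 enters.

x2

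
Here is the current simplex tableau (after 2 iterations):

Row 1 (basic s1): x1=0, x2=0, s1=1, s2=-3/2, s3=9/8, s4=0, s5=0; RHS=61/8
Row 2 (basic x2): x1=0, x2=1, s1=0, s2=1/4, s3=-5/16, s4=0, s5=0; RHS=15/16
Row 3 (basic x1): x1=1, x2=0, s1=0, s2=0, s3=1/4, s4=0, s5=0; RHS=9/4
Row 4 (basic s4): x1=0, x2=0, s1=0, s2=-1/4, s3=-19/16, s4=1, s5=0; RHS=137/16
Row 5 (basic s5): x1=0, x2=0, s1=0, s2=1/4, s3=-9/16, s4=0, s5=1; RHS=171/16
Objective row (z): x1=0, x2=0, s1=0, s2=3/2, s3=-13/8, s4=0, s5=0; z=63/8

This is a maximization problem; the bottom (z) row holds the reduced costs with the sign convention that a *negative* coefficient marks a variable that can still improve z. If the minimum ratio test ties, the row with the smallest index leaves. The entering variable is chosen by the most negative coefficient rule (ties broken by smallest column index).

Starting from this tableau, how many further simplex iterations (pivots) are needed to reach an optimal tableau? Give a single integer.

2

pivot: s3 in, s1 out → z = 170/9
pivot: s2 in, x1 out → z = 20
No improving column remains; optimal.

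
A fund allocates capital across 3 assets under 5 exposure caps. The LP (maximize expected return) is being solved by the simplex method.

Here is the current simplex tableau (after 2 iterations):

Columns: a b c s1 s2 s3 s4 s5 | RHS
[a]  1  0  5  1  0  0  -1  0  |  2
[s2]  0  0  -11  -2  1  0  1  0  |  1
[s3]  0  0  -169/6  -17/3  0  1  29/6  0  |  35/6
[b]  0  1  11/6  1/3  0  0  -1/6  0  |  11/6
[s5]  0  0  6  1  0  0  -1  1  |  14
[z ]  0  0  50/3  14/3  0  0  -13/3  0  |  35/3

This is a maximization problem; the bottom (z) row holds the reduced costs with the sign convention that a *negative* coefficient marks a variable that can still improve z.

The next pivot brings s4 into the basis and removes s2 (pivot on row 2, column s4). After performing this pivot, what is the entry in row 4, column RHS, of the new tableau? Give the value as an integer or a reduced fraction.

2

Pivot element is row 2, column s4: 1.
Normalize row 2: new (row 2, RHS) = 1/1 = 1.
row 4 ← row 4 − (-1/6)·(new row 2): 11/6 − (-1/6)·1 = 2.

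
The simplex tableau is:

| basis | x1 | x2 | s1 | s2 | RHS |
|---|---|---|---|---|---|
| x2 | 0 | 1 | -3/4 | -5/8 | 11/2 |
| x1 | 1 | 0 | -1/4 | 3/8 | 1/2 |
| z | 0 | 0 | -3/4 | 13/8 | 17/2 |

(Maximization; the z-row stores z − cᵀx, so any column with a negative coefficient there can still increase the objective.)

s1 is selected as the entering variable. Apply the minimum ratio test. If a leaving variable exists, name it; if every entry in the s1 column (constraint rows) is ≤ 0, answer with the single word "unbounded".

unbounded

s1-column entries: row 1: -3/4, row 2: -1/4. All ≤ 0, so s1 can increase without bound; the LP is unbounded in this direction.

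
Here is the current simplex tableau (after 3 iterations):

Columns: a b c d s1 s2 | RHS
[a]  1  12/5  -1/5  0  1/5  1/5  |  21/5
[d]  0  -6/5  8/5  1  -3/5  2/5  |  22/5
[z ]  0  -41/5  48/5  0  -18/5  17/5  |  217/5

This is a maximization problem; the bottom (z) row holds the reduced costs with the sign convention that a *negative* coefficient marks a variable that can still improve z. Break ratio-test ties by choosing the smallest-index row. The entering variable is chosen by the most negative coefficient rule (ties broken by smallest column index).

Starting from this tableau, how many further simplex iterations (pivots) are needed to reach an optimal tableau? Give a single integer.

2

pivot: b in, a out → z = 231/4
pivot: s1 in, b out → z = 119
No improving column remains; optimal.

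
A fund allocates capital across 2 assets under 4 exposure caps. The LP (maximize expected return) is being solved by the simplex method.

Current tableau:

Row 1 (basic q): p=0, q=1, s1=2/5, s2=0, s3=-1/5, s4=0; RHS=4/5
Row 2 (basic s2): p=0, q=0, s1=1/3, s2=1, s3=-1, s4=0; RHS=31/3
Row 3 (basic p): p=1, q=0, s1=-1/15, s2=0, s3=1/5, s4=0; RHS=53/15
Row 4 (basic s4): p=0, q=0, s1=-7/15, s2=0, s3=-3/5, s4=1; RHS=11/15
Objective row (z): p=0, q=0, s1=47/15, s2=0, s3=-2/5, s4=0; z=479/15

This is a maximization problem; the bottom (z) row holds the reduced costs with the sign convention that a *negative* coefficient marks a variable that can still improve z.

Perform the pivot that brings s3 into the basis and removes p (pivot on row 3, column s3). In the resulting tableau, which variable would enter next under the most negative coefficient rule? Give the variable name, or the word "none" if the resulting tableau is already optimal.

none

Pivot element 1/5. New z-row = old z-row − (-2/5)·(row 3/(1/5)).
Updated z-row coefficients: p: 2, q: 0, s1: 3, s2: 0, s3: 0, s4: 0.
No coefficient is strictly negative; the tableau after this pivot is optimal.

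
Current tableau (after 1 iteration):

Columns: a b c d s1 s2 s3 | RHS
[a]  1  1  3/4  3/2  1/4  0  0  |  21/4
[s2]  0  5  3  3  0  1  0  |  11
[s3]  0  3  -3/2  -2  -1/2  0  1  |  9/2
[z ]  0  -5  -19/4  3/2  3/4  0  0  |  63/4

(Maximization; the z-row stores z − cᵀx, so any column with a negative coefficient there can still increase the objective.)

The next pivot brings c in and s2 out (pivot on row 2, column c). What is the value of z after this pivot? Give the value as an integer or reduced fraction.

Minimum ratio for c: 11/3 = 11/3.
z changes by −(z-row coeff of c)·ratio = −(-19/4)·(11/3) = 209/12.
New z = 63/4 + (209/12) = 199/6.

199/6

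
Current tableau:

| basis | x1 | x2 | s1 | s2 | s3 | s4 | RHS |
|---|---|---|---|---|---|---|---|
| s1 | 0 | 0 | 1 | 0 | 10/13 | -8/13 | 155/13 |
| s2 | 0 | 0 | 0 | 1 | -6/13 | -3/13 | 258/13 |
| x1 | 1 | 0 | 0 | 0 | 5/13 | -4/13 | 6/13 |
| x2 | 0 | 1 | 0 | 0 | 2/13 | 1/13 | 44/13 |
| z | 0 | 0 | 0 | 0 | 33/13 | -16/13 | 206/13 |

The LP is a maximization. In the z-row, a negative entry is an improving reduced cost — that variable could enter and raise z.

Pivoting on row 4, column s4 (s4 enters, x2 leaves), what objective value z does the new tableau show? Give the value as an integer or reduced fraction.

Minimum ratio for s4: (44/13)/(1/13) = 44.
z changes by −(z-row coeff of s4)·ratio = −(-16/13)·44 = 704/13.
New z = 206/13 + (704/13) = 70.

70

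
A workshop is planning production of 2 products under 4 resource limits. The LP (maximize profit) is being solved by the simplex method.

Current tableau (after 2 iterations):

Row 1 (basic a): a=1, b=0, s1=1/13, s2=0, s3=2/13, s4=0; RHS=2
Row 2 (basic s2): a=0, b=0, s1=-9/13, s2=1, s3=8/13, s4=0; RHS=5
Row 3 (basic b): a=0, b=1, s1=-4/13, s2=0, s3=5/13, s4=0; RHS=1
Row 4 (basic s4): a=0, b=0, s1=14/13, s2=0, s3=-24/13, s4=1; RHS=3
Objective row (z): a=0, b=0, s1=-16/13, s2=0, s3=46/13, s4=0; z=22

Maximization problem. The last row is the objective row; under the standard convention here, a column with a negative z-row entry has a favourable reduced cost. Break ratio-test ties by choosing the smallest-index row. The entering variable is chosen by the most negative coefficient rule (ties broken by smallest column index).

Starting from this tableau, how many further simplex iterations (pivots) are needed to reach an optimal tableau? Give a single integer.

pivot: s1 in, s4 out → z = 178/7
No improving column remains; optimal.

1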